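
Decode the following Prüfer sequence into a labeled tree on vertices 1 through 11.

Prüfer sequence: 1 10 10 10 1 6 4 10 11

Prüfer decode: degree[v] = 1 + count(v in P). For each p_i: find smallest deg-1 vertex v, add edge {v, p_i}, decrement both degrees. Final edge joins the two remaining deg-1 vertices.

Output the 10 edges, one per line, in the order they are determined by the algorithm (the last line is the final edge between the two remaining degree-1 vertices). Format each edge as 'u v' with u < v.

Initial degrees: {1:3, 2:1, 3:1, 4:2, 5:1, 6:2, 7:1, 8:1, 9:1, 10:5, 11:2}
Step 1: smallest deg-1 vertex = 2, p_1 = 1. Add edge {1,2}. Now deg[2]=0, deg[1]=2.
Step 2: smallest deg-1 vertex = 3, p_2 = 10. Add edge {3,10}. Now deg[3]=0, deg[10]=4.
Step 3: smallest deg-1 vertex = 5, p_3 = 10. Add edge {5,10}. Now deg[5]=0, deg[10]=3.
Step 4: smallest deg-1 vertex = 7, p_4 = 10. Add edge {7,10}. Now deg[7]=0, deg[10]=2.
Step 5: smallest deg-1 vertex = 8, p_5 = 1. Add edge {1,8}. Now deg[8]=0, deg[1]=1.
Step 6: smallest deg-1 vertex = 1, p_6 = 6. Add edge {1,6}. Now deg[1]=0, deg[6]=1.
Step 7: smallest deg-1 vertex = 6, p_7 = 4. Add edge {4,6}. Now deg[6]=0, deg[4]=1.
Step 8: smallest deg-1 vertex = 4, p_8 = 10. Add edge {4,10}. Now deg[4]=0, deg[10]=1.
Step 9: smallest deg-1 vertex = 9, p_9 = 11. Add edge {9,11}. Now deg[9]=0, deg[11]=1.
Final: two remaining deg-1 vertices are 10, 11. Add edge {10,11}.

Answer: 1 2
3 10
5 10
7 10
1 8
1 6
4 6
4 10
9 11
10 11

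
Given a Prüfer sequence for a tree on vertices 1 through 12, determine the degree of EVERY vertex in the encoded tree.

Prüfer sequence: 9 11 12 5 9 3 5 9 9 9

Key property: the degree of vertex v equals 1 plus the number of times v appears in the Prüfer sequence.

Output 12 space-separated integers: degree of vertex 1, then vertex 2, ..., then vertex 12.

Answer: 1 1 2 1 3 1 1 1 6 1 2 2

Derivation:
p_1 = 9: count[9] becomes 1
p_2 = 11: count[11] becomes 1
p_3 = 12: count[12] becomes 1
p_4 = 5: count[5] becomes 1
p_5 = 9: count[9] becomes 2
p_6 = 3: count[3] becomes 1
p_7 = 5: count[5] becomes 2
p_8 = 9: count[9] becomes 3
p_9 = 9: count[9] becomes 4
p_10 = 9: count[9] becomes 5
Degrees (1 + count): deg[1]=1+0=1, deg[2]=1+0=1, deg[3]=1+1=2, deg[4]=1+0=1, deg[5]=1+2=3, deg[6]=1+0=1, deg[7]=1+0=1, deg[8]=1+0=1, deg[9]=1+5=6, deg[10]=1+0=1, deg[11]=1+1=2, deg[12]=1+1=2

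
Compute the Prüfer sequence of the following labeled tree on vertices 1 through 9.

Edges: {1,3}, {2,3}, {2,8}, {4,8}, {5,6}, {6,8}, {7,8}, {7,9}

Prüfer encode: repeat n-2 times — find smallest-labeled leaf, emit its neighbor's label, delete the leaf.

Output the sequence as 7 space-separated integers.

Step 1: leaves = {1,4,5,9}. Remove smallest leaf 1, emit neighbor 3.
Step 2: leaves = {3,4,5,9}. Remove smallest leaf 3, emit neighbor 2.
Step 3: leaves = {2,4,5,9}. Remove smallest leaf 2, emit neighbor 8.
Step 4: leaves = {4,5,9}. Remove smallest leaf 4, emit neighbor 8.
Step 5: leaves = {5,9}. Remove smallest leaf 5, emit neighbor 6.
Step 6: leaves = {6,9}. Remove smallest leaf 6, emit neighbor 8.
Step 7: leaves = {8,9}. Remove smallest leaf 8, emit neighbor 7.
Done: 2 vertices remain (7, 9). Sequence = [3 2 8 8 6 8 7]

Answer: 3 2 8 8 6 8 7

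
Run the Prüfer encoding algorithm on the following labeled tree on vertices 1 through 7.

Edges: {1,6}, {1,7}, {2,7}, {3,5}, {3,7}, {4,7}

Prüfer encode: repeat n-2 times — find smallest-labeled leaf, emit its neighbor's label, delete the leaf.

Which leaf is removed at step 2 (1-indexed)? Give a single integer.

Answer: 4

Derivation:
Step 1: current leaves = {2,4,5,6}. Remove leaf 2 (neighbor: 7).
Step 2: current leaves = {4,5,6}. Remove leaf 4 (neighbor: 7).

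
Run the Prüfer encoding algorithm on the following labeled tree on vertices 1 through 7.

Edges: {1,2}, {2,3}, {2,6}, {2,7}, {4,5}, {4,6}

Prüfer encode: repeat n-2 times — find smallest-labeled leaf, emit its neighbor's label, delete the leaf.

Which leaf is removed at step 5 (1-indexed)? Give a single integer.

Answer: 6

Derivation:
Step 1: current leaves = {1,3,5,7}. Remove leaf 1 (neighbor: 2).
Step 2: current leaves = {3,5,7}. Remove leaf 3 (neighbor: 2).
Step 3: current leaves = {5,7}. Remove leaf 5 (neighbor: 4).
Step 4: current leaves = {4,7}. Remove leaf 4 (neighbor: 6).
Step 5: current leaves = {6,7}. Remove leaf 6 (neighbor: 2).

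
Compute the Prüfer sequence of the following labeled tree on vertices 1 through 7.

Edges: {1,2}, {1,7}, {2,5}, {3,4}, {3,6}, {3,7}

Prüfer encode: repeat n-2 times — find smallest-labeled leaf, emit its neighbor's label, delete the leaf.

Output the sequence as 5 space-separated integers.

Step 1: leaves = {4,5,6}. Remove smallest leaf 4, emit neighbor 3.
Step 2: leaves = {5,6}. Remove smallest leaf 5, emit neighbor 2.
Step 3: leaves = {2,6}. Remove smallest leaf 2, emit neighbor 1.
Step 4: leaves = {1,6}. Remove smallest leaf 1, emit neighbor 7.
Step 5: leaves = {6,7}. Remove smallest leaf 6, emit neighbor 3.
Done: 2 vertices remain (3, 7). Sequence = [3 2 1 7 3]

Answer: 3 2 1 7 3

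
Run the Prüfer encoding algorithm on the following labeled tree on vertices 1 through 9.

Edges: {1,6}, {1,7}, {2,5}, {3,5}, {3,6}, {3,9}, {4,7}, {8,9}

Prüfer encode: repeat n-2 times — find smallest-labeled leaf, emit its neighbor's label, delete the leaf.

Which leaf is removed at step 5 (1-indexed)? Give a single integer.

Step 1: current leaves = {2,4,8}. Remove leaf 2 (neighbor: 5).
Step 2: current leaves = {4,5,8}. Remove leaf 4 (neighbor: 7).
Step 3: current leaves = {5,7,8}. Remove leaf 5 (neighbor: 3).
Step 4: current leaves = {7,8}. Remove leaf 7 (neighbor: 1).
Step 5: current leaves = {1,8}. Remove leaf 1 (neighbor: 6).

Answer: 1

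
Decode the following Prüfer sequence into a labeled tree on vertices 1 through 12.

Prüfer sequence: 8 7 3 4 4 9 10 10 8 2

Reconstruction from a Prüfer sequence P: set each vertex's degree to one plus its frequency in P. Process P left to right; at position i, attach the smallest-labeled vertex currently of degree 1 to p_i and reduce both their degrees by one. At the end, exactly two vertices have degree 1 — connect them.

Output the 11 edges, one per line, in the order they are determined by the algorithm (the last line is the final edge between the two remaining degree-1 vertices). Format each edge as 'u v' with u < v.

Answer: 1 8
5 7
3 6
3 4
4 7
4 9
9 10
10 11
8 10
2 8
2 12

Derivation:
Initial degrees: {1:1, 2:2, 3:2, 4:3, 5:1, 6:1, 7:2, 8:3, 9:2, 10:3, 11:1, 12:1}
Step 1: smallest deg-1 vertex = 1, p_1 = 8. Add edge {1,8}. Now deg[1]=0, deg[8]=2.
Step 2: smallest deg-1 vertex = 5, p_2 = 7. Add edge {5,7}. Now deg[5]=0, deg[7]=1.
Step 3: smallest deg-1 vertex = 6, p_3 = 3. Add edge {3,6}. Now deg[6]=0, deg[3]=1.
Step 4: smallest deg-1 vertex = 3, p_4 = 4. Add edge {3,4}. Now deg[3]=0, deg[4]=2.
Step 5: smallest deg-1 vertex = 7, p_5 = 4. Add edge {4,7}. Now deg[7]=0, deg[4]=1.
Step 6: smallest deg-1 vertex = 4, p_6 = 9. Add edge {4,9}. Now deg[4]=0, deg[9]=1.
Step 7: smallest deg-1 vertex = 9, p_7 = 10. Add edge {9,10}. Now deg[9]=0, deg[10]=2.
Step 8: smallest deg-1 vertex = 11, p_8 = 10. Add edge {10,11}. Now deg[11]=0, deg[10]=1.
Step 9: smallest deg-1 vertex = 10, p_9 = 8. Add edge {8,10}. Now deg[10]=0, deg[8]=1.
Step 10: smallest deg-1 vertex = 8, p_10 = 2. Add edge {2,8}. Now deg[8]=0, deg[2]=1.
Final: two remaining deg-1 vertices are 2, 12. Add edge {2,12}.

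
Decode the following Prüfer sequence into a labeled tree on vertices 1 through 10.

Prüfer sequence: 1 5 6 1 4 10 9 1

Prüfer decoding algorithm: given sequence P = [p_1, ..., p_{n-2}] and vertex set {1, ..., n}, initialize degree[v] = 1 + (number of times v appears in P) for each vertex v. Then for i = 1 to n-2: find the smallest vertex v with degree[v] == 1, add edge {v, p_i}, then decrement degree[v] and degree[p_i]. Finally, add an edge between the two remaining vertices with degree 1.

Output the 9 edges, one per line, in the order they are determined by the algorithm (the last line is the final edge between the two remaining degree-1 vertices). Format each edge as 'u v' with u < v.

Initial degrees: {1:4, 2:1, 3:1, 4:2, 5:2, 6:2, 7:1, 8:1, 9:2, 10:2}
Step 1: smallest deg-1 vertex = 2, p_1 = 1. Add edge {1,2}. Now deg[2]=0, deg[1]=3.
Step 2: smallest deg-1 vertex = 3, p_2 = 5. Add edge {3,5}. Now deg[3]=0, deg[5]=1.
Step 3: smallest deg-1 vertex = 5, p_3 = 6. Add edge {5,6}. Now deg[5]=0, deg[6]=1.
Step 4: smallest deg-1 vertex = 6, p_4 = 1. Add edge {1,6}. Now deg[6]=0, deg[1]=2.
Step 5: smallest deg-1 vertex = 7, p_5 = 4. Add edge {4,7}. Now deg[7]=0, deg[4]=1.
Step 6: smallest deg-1 vertex = 4, p_6 = 10. Add edge {4,10}. Now deg[4]=0, deg[10]=1.
Step 7: smallest deg-1 vertex = 8, p_7 = 9. Add edge {8,9}. Now deg[8]=0, deg[9]=1.
Step 8: smallest deg-1 vertex = 9, p_8 = 1. Add edge {1,9}. Now deg[9]=0, deg[1]=1.
Final: two remaining deg-1 vertices are 1, 10. Add edge {1,10}.

Answer: 1 2
3 5
5 6
1 6
4 7
4 10
8 9
1 9
1 10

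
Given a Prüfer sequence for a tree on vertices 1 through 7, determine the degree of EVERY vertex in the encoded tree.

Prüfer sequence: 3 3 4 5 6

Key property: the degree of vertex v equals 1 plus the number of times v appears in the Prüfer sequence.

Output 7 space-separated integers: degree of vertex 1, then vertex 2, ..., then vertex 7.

p_1 = 3: count[3] becomes 1
p_2 = 3: count[3] becomes 2
p_3 = 4: count[4] becomes 1
p_4 = 5: count[5] becomes 1
p_5 = 6: count[6] becomes 1
Degrees (1 + count): deg[1]=1+0=1, deg[2]=1+0=1, deg[3]=1+2=3, deg[4]=1+1=2, deg[5]=1+1=2, deg[6]=1+1=2, deg[7]=1+0=1

Answer: 1 1 3 2 2 2 1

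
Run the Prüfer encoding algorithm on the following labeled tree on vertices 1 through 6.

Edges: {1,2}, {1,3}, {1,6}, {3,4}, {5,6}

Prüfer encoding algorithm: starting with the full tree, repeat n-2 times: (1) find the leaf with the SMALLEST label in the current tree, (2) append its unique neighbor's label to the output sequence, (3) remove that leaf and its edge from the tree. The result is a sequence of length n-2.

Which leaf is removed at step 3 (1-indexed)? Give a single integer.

Answer: 3

Derivation:
Step 1: current leaves = {2,4,5}. Remove leaf 2 (neighbor: 1).
Step 2: current leaves = {4,5}. Remove leaf 4 (neighbor: 3).
Step 3: current leaves = {3,5}. Remove leaf 3 (neighbor: 1).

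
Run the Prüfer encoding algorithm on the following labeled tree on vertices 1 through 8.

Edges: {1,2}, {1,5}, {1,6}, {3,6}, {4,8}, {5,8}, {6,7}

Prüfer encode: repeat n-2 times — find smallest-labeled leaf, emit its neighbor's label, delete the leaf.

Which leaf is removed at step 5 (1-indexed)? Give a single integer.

Step 1: current leaves = {2,3,4,7}. Remove leaf 2 (neighbor: 1).
Step 2: current leaves = {3,4,7}. Remove leaf 3 (neighbor: 6).
Step 3: current leaves = {4,7}. Remove leaf 4 (neighbor: 8).
Step 4: current leaves = {7,8}. Remove leaf 7 (neighbor: 6).
Step 5: current leaves = {6,8}. Remove leaf 6 (neighbor: 1).

Answer: 6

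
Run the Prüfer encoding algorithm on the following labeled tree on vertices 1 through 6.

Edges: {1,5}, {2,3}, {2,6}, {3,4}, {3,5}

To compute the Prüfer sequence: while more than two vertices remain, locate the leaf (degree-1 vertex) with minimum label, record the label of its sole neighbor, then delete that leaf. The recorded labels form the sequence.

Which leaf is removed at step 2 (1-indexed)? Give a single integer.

Step 1: current leaves = {1,4,6}. Remove leaf 1 (neighbor: 5).
Step 2: current leaves = {4,5,6}. Remove leaf 4 (neighbor: 3).

Answer: 4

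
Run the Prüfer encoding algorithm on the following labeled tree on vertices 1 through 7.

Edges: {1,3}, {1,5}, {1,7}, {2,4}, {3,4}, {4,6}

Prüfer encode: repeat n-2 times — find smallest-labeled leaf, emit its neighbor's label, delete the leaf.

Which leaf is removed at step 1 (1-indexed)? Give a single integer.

Step 1: current leaves = {2,5,6,7}. Remove leaf 2 (neighbor: 4).

Answer: 2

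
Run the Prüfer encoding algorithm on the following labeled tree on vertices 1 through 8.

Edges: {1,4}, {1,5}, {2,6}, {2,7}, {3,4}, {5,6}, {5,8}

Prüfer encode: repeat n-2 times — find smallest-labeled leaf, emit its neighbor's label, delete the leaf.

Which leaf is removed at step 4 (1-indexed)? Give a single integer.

Step 1: current leaves = {3,7,8}. Remove leaf 3 (neighbor: 4).
Step 2: current leaves = {4,7,8}. Remove leaf 4 (neighbor: 1).
Step 3: current leaves = {1,7,8}. Remove leaf 1 (neighbor: 5).
Step 4: current leaves = {7,8}. Remove leaf 7 (neighbor: 2).

Answer: 7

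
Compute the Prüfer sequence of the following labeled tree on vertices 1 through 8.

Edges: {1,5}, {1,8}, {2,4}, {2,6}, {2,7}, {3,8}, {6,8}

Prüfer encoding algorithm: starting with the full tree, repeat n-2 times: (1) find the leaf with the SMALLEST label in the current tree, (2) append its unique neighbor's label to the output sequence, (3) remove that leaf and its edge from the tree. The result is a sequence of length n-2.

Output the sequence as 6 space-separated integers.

Step 1: leaves = {3,4,5,7}. Remove smallest leaf 3, emit neighbor 8.
Step 2: leaves = {4,5,7}. Remove smallest leaf 4, emit neighbor 2.
Step 3: leaves = {5,7}. Remove smallest leaf 5, emit neighbor 1.
Step 4: leaves = {1,7}. Remove smallest leaf 1, emit neighbor 8.
Step 5: leaves = {7,8}. Remove smallest leaf 7, emit neighbor 2.
Step 6: leaves = {2,8}. Remove smallest leaf 2, emit neighbor 6.
Done: 2 vertices remain (6, 8). Sequence = [8 2 1 8 2 6]

Answer: 8 2 1 8 2 6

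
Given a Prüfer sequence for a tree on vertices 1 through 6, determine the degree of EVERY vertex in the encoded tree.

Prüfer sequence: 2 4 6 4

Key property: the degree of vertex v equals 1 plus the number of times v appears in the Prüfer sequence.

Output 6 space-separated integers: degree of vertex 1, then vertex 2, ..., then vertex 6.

Answer: 1 2 1 3 1 2

Derivation:
p_1 = 2: count[2] becomes 1
p_2 = 4: count[4] becomes 1
p_3 = 6: count[6] becomes 1
p_4 = 4: count[4] becomes 2
Degrees (1 + count): deg[1]=1+0=1, deg[2]=1+1=2, deg[3]=1+0=1, deg[4]=1+2=3, deg[5]=1+0=1, deg[6]=1+1=2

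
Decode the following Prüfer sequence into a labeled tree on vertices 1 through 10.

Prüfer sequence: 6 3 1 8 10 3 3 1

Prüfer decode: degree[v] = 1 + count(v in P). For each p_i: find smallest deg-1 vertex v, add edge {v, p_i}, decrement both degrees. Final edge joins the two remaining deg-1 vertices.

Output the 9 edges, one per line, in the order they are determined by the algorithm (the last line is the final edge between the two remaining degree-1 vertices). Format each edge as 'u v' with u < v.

Answer: 2 6
3 4
1 5
6 8
7 10
3 8
3 9
1 3
1 10

Derivation:
Initial degrees: {1:3, 2:1, 3:4, 4:1, 5:1, 6:2, 7:1, 8:2, 9:1, 10:2}
Step 1: smallest deg-1 vertex = 2, p_1 = 6. Add edge {2,6}. Now deg[2]=0, deg[6]=1.
Step 2: smallest deg-1 vertex = 4, p_2 = 3. Add edge {3,4}. Now deg[4]=0, deg[3]=3.
Step 3: smallest deg-1 vertex = 5, p_3 = 1. Add edge {1,5}. Now deg[5]=0, deg[1]=2.
Step 4: smallest deg-1 vertex = 6, p_4 = 8. Add edge {6,8}. Now deg[6]=0, deg[8]=1.
Step 5: smallest deg-1 vertex = 7, p_5 = 10. Add edge {7,10}. Now deg[7]=0, deg[10]=1.
Step 6: smallest deg-1 vertex = 8, p_6 = 3. Add edge {3,8}. Now deg[8]=0, deg[3]=2.
Step 7: smallest deg-1 vertex = 9, p_7 = 3. Add edge {3,9}. Now deg[9]=0, deg[3]=1.
Step 8: smallest deg-1 vertex = 3, p_8 = 1. Add edge {1,3}. Now deg[3]=0, deg[1]=1.
Final: two remaining deg-1 vertices are 1, 10. Add edge {1,10}.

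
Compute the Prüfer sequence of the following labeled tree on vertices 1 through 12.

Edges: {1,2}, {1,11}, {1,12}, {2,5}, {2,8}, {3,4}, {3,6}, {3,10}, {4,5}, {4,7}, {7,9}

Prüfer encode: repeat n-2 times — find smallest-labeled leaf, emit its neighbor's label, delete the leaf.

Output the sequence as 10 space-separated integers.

Answer: 3 2 7 4 3 4 5 2 1 1

Derivation:
Step 1: leaves = {6,8,9,10,11,12}. Remove smallest leaf 6, emit neighbor 3.
Step 2: leaves = {8,9,10,11,12}. Remove smallest leaf 8, emit neighbor 2.
Step 3: leaves = {9,10,11,12}. Remove smallest leaf 9, emit neighbor 7.
Step 4: leaves = {7,10,11,12}. Remove smallest leaf 7, emit neighbor 4.
Step 5: leaves = {10,11,12}. Remove smallest leaf 10, emit neighbor 3.
Step 6: leaves = {3,11,12}. Remove smallest leaf 3, emit neighbor 4.
Step 7: leaves = {4,11,12}. Remove smallest leaf 4, emit neighbor 5.
Step 8: leaves = {5,11,12}. Remove smallest leaf 5, emit neighbor 2.
Step 9: leaves = {2,11,12}. Remove smallest leaf 2, emit neighbor 1.
Step 10: leaves = {11,12}. Remove smallest leaf 11, emit neighbor 1.
Done: 2 vertices remain (1, 12). Sequence = [3 2 7 4 3 4 5 2 1 1]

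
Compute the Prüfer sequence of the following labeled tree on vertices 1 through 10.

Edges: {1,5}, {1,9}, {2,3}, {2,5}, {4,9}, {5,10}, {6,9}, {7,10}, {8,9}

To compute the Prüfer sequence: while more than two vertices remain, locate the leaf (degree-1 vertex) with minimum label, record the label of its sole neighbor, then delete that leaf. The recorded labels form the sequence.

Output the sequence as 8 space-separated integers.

Step 1: leaves = {3,4,6,7,8}. Remove smallest leaf 3, emit neighbor 2.
Step 2: leaves = {2,4,6,7,8}. Remove smallest leaf 2, emit neighbor 5.
Step 3: leaves = {4,6,7,8}. Remove smallest leaf 4, emit neighbor 9.
Step 4: leaves = {6,7,8}. Remove smallest leaf 6, emit neighbor 9.
Step 5: leaves = {7,8}. Remove smallest leaf 7, emit neighbor 10.
Step 6: leaves = {8,10}. Remove smallest leaf 8, emit neighbor 9.
Step 7: leaves = {9,10}. Remove smallest leaf 9, emit neighbor 1.
Step 8: leaves = {1,10}. Remove smallest leaf 1, emit neighbor 5.
Done: 2 vertices remain (5, 10). Sequence = [2 5 9 9 10 9 1 5]

Answer: 2 5 9 9 10 9 1 5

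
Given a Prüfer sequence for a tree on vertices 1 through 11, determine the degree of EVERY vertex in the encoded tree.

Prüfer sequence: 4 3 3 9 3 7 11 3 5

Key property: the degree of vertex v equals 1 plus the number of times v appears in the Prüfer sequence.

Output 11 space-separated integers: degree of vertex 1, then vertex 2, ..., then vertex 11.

p_1 = 4: count[4] becomes 1
p_2 = 3: count[3] becomes 1
p_3 = 3: count[3] becomes 2
p_4 = 9: count[9] becomes 1
p_5 = 3: count[3] becomes 3
p_6 = 7: count[7] becomes 1
p_7 = 11: count[11] becomes 1
p_8 = 3: count[3] becomes 4
p_9 = 5: count[5] becomes 1
Degrees (1 + count): deg[1]=1+0=1, deg[2]=1+0=1, deg[3]=1+4=5, deg[4]=1+1=2, deg[5]=1+1=2, deg[6]=1+0=1, deg[7]=1+1=2, deg[8]=1+0=1, deg[9]=1+1=2, deg[10]=1+0=1, deg[11]=1+1=2

Answer: 1 1 5 2 2 1 2 1 2 1 2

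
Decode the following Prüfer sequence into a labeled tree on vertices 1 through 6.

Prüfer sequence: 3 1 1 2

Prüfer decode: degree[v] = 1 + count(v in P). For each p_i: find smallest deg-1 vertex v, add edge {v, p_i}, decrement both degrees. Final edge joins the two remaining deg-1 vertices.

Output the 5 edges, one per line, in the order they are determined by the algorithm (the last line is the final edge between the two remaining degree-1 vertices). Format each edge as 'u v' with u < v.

Initial degrees: {1:3, 2:2, 3:2, 4:1, 5:1, 6:1}
Step 1: smallest deg-1 vertex = 4, p_1 = 3. Add edge {3,4}. Now deg[4]=0, deg[3]=1.
Step 2: smallest deg-1 vertex = 3, p_2 = 1. Add edge {1,3}. Now deg[3]=0, deg[1]=2.
Step 3: smallest deg-1 vertex = 5, p_3 = 1. Add edge {1,5}. Now deg[5]=0, deg[1]=1.
Step 4: smallest deg-1 vertex = 1, p_4 = 2. Add edge {1,2}. Now deg[1]=0, deg[2]=1.
Final: two remaining deg-1 vertices are 2, 6. Add edge {2,6}.

Answer: 3 4
1 3
1 5
1 2
2 6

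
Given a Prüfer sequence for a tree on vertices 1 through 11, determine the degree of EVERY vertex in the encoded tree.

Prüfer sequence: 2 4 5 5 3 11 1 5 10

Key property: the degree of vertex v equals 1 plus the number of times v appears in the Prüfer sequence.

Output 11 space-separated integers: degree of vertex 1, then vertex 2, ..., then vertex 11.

p_1 = 2: count[2] becomes 1
p_2 = 4: count[4] becomes 1
p_3 = 5: count[5] becomes 1
p_4 = 5: count[5] becomes 2
p_5 = 3: count[3] becomes 1
p_6 = 11: count[11] becomes 1
p_7 = 1: count[1] becomes 1
p_8 = 5: count[5] becomes 3
p_9 = 10: count[10] becomes 1
Degrees (1 + count): deg[1]=1+1=2, deg[2]=1+1=2, deg[3]=1+1=2, deg[4]=1+1=2, deg[5]=1+3=4, deg[6]=1+0=1, deg[7]=1+0=1, deg[8]=1+0=1, deg[9]=1+0=1, deg[10]=1+1=2, deg[11]=1+1=2

Answer: 2 2 2 2 4 1 1 1 1 2 2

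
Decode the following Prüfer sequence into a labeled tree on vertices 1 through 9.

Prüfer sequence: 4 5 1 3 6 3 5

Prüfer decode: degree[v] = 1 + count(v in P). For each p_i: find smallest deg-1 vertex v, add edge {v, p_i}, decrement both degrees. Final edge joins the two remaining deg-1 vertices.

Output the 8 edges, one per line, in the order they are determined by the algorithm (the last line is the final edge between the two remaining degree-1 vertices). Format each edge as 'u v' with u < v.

Initial degrees: {1:2, 2:1, 3:3, 4:2, 5:3, 6:2, 7:1, 8:1, 9:1}
Step 1: smallest deg-1 vertex = 2, p_1 = 4. Add edge {2,4}. Now deg[2]=0, deg[4]=1.
Step 2: smallest deg-1 vertex = 4, p_2 = 5. Add edge {4,5}. Now deg[4]=0, deg[5]=2.
Step 3: smallest deg-1 vertex = 7, p_3 = 1. Add edge {1,7}. Now deg[7]=0, deg[1]=1.
Step 4: smallest deg-1 vertex = 1, p_4 = 3. Add edge {1,3}. Now deg[1]=0, deg[3]=2.
Step 5: smallest deg-1 vertex = 8, p_5 = 6. Add edge {6,8}. Now deg[8]=0, deg[6]=1.
Step 6: smallest deg-1 vertex = 6, p_6 = 3. Add edge {3,6}. Now deg[6]=0, deg[3]=1.
Step 7: smallest deg-1 vertex = 3, p_7 = 5. Add edge {3,5}. Now deg[3]=0, deg[5]=1.
Final: two remaining deg-1 vertices are 5, 9. Add edge {5,9}.

Answer: 2 4
4 5
1 7
1 3
6 8
3 6
3 5
5 9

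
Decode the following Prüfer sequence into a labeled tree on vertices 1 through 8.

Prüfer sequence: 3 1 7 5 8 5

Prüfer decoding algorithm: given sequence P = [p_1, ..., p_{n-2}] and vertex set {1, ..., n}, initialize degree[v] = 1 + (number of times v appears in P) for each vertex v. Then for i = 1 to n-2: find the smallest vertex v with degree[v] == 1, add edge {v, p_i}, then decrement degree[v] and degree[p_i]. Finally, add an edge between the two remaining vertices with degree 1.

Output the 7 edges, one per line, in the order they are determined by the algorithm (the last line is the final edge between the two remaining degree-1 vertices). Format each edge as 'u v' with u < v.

Initial degrees: {1:2, 2:1, 3:2, 4:1, 5:3, 6:1, 7:2, 8:2}
Step 1: smallest deg-1 vertex = 2, p_1 = 3. Add edge {2,3}. Now deg[2]=0, deg[3]=1.
Step 2: smallest deg-1 vertex = 3, p_2 = 1. Add edge {1,3}. Now deg[3]=0, deg[1]=1.
Step 3: smallest deg-1 vertex = 1, p_3 = 7. Add edge {1,7}. Now deg[1]=0, deg[7]=1.
Step 4: smallest deg-1 vertex = 4, p_4 = 5. Add edge {4,5}. Now deg[4]=0, deg[5]=2.
Step 5: smallest deg-1 vertex = 6, p_5 = 8. Add edge {6,8}. Now deg[6]=0, deg[8]=1.
Step 6: smallest deg-1 vertex = 7, p_6 = 5. Add edge {5,7}. Now deg[7]=0, deg[5]=1.
Final: two remaining deg-1 vertices are 5, 8. Add edge {5,8}.

Answer: 2 3
1 3
1 7
4 5
6 8
5 7
5 8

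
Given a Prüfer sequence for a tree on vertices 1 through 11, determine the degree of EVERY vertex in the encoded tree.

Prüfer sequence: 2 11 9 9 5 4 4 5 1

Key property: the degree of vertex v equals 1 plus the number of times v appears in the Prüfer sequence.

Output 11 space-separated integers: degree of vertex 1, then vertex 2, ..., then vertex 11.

p_1 = 2: count[2] becomes 1
p_2 = 11: count[11] becomes 1
p_3 = 9: count[9] becomes 1
p_4 = 9: count[9] becomes 2
p_5 = 5: count[5] becomes 1
p_6 = 4: count[4] becomes 1
p_7 = 4: count[4] becomes 2
p_8 = 5: count[5] becomes 2
p_9 = 1: count[1] becomes 1
Degrees (1 + count): deg[1]=1+1=2, deg[2]=1+1=2, deg[3]=1+0=1, deg[4]=1+2=3, deg[5]=1+2=3, deg[6]=1+0=1, deg[7]=1+0=1, deg[8]=1+0=1, deg[9]=1+2=3, deg[10]=1+0=1, deg[11]=1+1=2

Answer: 2 2 1 3 3 1 1 1 3 1 2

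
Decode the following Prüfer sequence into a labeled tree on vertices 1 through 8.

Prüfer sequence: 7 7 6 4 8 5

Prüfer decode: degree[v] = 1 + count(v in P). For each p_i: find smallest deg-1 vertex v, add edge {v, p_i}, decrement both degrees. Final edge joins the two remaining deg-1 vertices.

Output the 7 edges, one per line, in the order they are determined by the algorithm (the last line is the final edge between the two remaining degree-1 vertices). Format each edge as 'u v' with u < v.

Answer: 1 7
2 7
3 6
4 6
4 8
5 7
5 8

Derivation:
Initial degrees: {1:1, 2:1, 3:1, 4:2, 5:2, 6:2, 7:3, 8:2}
Step 1: smallest deg-1 vertex = 1, p_1 = 7. Add edge {1,7}. Now deg[1]=0, deg[7]=2.
Step 2: smallest deg-1 vertex = 2, p_2 = 7. Add edge {2,7}. Now deg[2]=0, deg[7]=1.
Step 3: smallest deg-1 vertex = 3, p_3 = 6. Add edge {3,6}. Now deg[3]=0, deg[6]=1.
Step 4: smallest deg-1 vertex = 6, p_4 = 4. Add edge {4,6}. Now deg[6]=0, deg[4]=1.
Step 5: smallest deg-1 vertex = 4, p_5 = 8. Add edge {4,8}. Now deg[4]=0, deg[8]=1.
Step 6: smallest deg-1 vertex = 7, p_6 = 5. Add edge {5,7}. Now deg[7]=0, deg[5]=1.
Final: two remaining deg-1 vertices are 5, 8. Add edge {5,8}.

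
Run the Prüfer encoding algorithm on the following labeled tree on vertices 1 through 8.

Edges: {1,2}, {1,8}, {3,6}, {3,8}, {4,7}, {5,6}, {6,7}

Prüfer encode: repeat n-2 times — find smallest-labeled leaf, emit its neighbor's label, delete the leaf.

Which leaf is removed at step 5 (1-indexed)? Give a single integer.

Answer: 7

Derivation:
Step 1: current leaves = {2,4,5}. Remove leaf 2 (neighbor: 1).
Step 2: current leaves = {1,4,5}. Remove leaf 1 (neighbor: 8).
Step 3: current leaves = {4,5,8}. Remove leaf 4 (neighbor: 7).
Step 4: current leaves = {5,7,8}. Remove leaf 5 (neighbor: 6).
Step 5: current leaves = {7,8}. Remove leaf 7 (neighbor: 6).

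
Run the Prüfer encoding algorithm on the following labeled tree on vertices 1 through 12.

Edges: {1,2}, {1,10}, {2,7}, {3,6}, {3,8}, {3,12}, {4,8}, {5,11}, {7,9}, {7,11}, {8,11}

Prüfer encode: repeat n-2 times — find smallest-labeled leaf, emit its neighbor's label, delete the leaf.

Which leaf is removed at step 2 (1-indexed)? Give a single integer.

Answer: 5

Derivation:
Step 1: current leaves = {4,5,6,9,10,12}. Remove leaf 4 (neighbor: 8).
Step 2: current leaves = {5,6,9,10,12}. Remove leaf 5 (neighbor: 11).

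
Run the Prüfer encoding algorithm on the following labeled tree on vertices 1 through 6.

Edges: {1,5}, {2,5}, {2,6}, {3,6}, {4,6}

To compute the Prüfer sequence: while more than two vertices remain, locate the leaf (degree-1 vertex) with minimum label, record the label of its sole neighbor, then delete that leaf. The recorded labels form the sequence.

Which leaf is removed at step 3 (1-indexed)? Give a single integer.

Answer: 4

Derivation:
Step 1: current leaves = {1,3,4}. Remove leaf 1 (neighbor: 5).
Step 2: current leaves = {3,4,5}. Remove leaf 3 (neighbor: 6).
Step 3: current leaves = {4,5}. Remove leaf 4 (neighbor: 6).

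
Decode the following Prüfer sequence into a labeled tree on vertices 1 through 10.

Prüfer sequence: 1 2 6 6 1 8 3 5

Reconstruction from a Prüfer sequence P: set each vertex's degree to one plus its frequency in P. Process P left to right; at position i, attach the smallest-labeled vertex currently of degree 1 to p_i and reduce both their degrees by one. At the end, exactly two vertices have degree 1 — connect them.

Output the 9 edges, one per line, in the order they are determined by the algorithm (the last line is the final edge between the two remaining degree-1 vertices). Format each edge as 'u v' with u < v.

Answer: 1 4
2 7
2 6
6 9
1 6
1 8
3 8
3 5
5 10

Derivation:
Initial degrees: {1:3, 2:2, 3:2, 4:1, 5:2, 6:3, 7:1, 8:2, 9:1, 10:1}
Step 1: smallest deg-1 vertex = 4, p_1 = 1. Add edge {1,4}. Now deg[4]=0, deg[1]=2.
Step 2: smallest deg-1 vertex = 7, p_2 = 2. Add edge {2,7}. Now deg[7]=0, deg[2]=1.
Step 3: smallest deg-1 vertex = 2, p_3 = 6. Add edge {2,6}. Now deg[2]=0, deg[6]=2.
Step 4: smallest deg-1 vertex = 9, p_4 = 6. Add edge {6,9}. Now deg[9]=0, deg[6]=1.
Step 5: smallest deg-1 vertex = 6, p_5 = 1. Add edge {1,6}. Now deg[6]=0, deg[1]=1.
Step 6: smallest deg-1 vertex = 1, p_6 = 8. Add edge {1,8}. Now deg[1]=0, deg[8]=1.
Step 7: smallest deg-1 vertex = 8, p_7 = 3. Add edge {3,8}. Now deg[8]=0, deg[3]=1.
Step 8: smallest deg-1 vertex = 3, p_8 = 5. Add edge {3,5}. Now deg[3]=0, deg[5]=1.
Final: two remaining deg-1 vertices are 5, 10. Add edge {5,10}.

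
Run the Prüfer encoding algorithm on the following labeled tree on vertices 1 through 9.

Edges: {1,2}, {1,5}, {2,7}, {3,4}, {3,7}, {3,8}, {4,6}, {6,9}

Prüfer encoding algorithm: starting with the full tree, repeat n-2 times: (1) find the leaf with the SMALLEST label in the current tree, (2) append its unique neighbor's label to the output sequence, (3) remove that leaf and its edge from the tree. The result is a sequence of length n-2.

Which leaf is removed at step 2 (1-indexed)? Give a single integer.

Answer: 1

Derivation:
Step 1: current leaves = {5,8,9}. Remove leaf 5 (neighbor: 1).
Step 2: current leaves = {1,8,9}. Remove leaf 1 (neighbor: 2).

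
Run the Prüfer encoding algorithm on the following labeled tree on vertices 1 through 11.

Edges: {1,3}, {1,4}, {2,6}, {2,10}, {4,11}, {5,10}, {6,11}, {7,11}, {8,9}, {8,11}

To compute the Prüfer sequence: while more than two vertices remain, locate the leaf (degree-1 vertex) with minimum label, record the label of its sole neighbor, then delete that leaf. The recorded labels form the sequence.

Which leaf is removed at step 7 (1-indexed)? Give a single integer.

Step 1: current leaves = {3,5,7,9}. Remove leaf 3 (neighbor: 1).
Step 2: current leaves = {1,5,7,9}. Remove leaf 1 (neighbor: 4).
Step 3: current leaves = {4,5,7,9}. Remove leaf 4 (neighbor: 11).
Step 4: current leaves = {5,7,9}. Remove leaf 5 (neighbor: 10).
Step 5: current leaves = {7,9,10}. Remove leaf 7 (neighbor: 11).
Step 6: current leaves = {9,10}. Remove leaf 9 (neighbor: 8).
Step 7: current leaves = {8,10}. Remove leaf 8 (neighbor: 11).

Answer: 8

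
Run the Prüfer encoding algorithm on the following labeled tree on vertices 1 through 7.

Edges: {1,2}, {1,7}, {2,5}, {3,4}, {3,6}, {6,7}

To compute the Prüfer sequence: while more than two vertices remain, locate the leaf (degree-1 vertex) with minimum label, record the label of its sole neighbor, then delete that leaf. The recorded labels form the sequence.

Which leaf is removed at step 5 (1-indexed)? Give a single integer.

Answer: 1

Derivation:
Step 1: current leaves = {4,5}. Remove leaf 4 (neighbor: 3).
Step 2: current leaves = {3,5}. Remove leaf 3 (neighbor: 6).
Step 3: current leaves = {5,6}. Remove leaf 5 (neighbor: 2).
Step 4: current leaves = {2,6}. Remove leaf 2 (neighbor: 1).
Step 5: current leaves = {1,6}. Remove leaf 1 (neighbor: 7).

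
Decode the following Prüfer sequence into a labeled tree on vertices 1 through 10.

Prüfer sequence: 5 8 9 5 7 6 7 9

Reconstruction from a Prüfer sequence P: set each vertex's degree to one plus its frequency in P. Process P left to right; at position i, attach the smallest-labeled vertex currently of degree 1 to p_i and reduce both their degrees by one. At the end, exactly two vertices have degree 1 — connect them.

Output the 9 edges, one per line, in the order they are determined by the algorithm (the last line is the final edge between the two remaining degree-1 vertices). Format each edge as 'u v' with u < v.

Initial degrees: {1:1, 2:1, 3:1, 4:1, 5:3, 6:2, 7:3, 8:2, 9:3, 10:1}
Step 1: smallest deg-1 vertex = 1, p_1 = 5. Add edge {1,5}. Now deg[1]=0, deg[5]=2.
Step 2: smallest deg-1 vertex = 2, p_2 = 8. Add edge {2,8}. Now deg[2]=0, deg[8]=1.
Step 3: smallest deg-1 vertex = 3, p_3 = 9. Add edge {3,9}. Now deg[3]=0, deg[9]=2.
Step 4: smallest deg-1 vertex = 4, p_4 = 5. Add edge {4,5}. Now deg[4]=0, deg[5]=1.
Step 5: smallest deg-1 vertex = 5, p_5 = 7. Add edge {5,7}. Now deg[5]=0, deg[7]=2.
Step 6: smallest deg-1 vertex = 8, p_6 = 6. Add edge {6,8}. Now deg[8]=0, deg[6]=1.
Step 7: smallest deg-1 vertex = 6, p_7 = 7. Add edge {6,7}. Now deg[6]=0, deg[7]=1.
Step 8: smallest deg-1 vertex = 7, p_8 = 9. Add edge {7,9}. Now deg[7]=0, deg[9]=1.
Final: two remaining deg-1 vertices are 9, 10. Add edge {9,10}.

Answer: 1 5
2 8
3 9
4 5
5 7
6 8
6 7
7 9
9 10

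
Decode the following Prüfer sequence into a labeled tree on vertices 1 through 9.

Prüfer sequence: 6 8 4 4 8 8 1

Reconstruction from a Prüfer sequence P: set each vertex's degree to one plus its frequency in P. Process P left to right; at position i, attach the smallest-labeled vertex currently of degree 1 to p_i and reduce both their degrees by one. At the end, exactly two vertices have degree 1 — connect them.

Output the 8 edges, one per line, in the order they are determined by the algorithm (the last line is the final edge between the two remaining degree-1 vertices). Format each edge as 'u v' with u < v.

Initial degrees: {1:2, 2:1, 3:1, 4:3, 5:1, 6:2, 7:1, 8:4, 9:1}
Step 1: smallest deg-1 vertex = 2, p_1 = 6. Add edge {2,6}. Now deg[2]=0, deg[6]=1.
Step 2: smallest deg-1 vertex = 3, p_2 = 8. Add edge {3,8}. Now deg[3]=0, deg[8]=3.
Step 3: smallest deg-1 vertex = 5, p_3 = 4. Add edge {4,5}. Now deg[5]=0, deg[4]=2.
Step 4: smallest deg-1 vertex = 6, p_4 = 4. Add edge {4,6}. Now deg[6]=0, deg[4]=1.
Step 5: smallest deg-1 vertex = 4, p_5 = 8. Add edge {4,8}. Now deg[4]=0, deg[8]=2.
Step 6: smallest deg-1 vertex = 7, p_6 = 8. Add edge {7,8}. Now deg[7]=0, deg[8]=1.
Step 7: smallest deg-1 vertex = 8, p_7 = 1. Add edge {1,8}. Now deg[8]=0, deg[1]=1.
Final: two remaining deg-1 vertices are 1, 9. Add edge {1,9}.

Answer: 2 6
3 8
4 5
4 6
4 8
7 8
1 8
1 9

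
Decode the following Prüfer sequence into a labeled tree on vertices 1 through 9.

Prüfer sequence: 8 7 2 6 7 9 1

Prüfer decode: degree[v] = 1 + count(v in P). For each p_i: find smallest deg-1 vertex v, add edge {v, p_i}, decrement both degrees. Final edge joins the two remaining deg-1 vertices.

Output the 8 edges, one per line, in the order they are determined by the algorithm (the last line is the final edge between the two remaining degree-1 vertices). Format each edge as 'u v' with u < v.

Answer: 3 8
4 7
2 5
2 6
6 7
7 9
1 8
1 9

Derivation:
Initial degrees: {1:2, 2:2, 3:1, 4:1, 5:1, 6:2, 7:3, 8:2, 9:2}
Step 1: smallest deg-1 vertex = 3, p_1 = 8. Add edge {3,8}. Now deg[3]=0, deg[8]=1.
Step 2: smallest deg-1 vertex = 4, p_2 = 7. Add edge {4,7}. Now deg[4]=0, deg[7]=2.
Step 3: smallest deg-1 vertex = 5, p_3 = 2. Add edge {2,5}. Now deg[5]=0, deg[2]=1.
Step 4: smallest deg-1 vertex = 2, p_4 = 6. Add edge {2,6}. Now deg[2]=0, deg[6]=1.
Step 5: smallest deg-1 vertex = 6, p_5 = 7. Add edge {6,7}. Now deg[6]=0, deg[7]=1.
Step 6: smallest deg-1 vertex = 7, p_6 = 9. Add edge {7,9}. Now deg[7]=0, deg[9]=1.
Step 7: smallest deg-1 vertex = 8, p_7 = 1. Add edge {1,8}. Now deg[8]=0, deg[1]=1.
Final: two remaining deg-1 vertices are 1, 9. Add edge {1,9}.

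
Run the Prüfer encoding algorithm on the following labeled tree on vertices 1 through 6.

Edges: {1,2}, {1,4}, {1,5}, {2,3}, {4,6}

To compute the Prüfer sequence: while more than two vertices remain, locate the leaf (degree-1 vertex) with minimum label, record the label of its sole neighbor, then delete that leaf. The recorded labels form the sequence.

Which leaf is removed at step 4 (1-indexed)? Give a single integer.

Step 1: current leaves = {3,5,6}. Remove leaf 3 (neighbor: 2).
Step 2: current leaves = {2,5,6}. Remove leaf 2 (neighbor: 1).
Step 3: current leaves = {5,6}. Remove leaf 5 (neighbor: 1).
Step 4: current leaves = {1,6}. Remove leaf 1 (neighbor: 4).

Answer: 1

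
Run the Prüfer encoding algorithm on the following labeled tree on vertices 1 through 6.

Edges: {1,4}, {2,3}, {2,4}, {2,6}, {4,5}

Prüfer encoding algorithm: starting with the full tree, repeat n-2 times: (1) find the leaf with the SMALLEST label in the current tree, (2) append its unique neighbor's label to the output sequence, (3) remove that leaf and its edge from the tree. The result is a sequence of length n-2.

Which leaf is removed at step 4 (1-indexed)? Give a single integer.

Answer: 4

Derivation:
Step 1: current leaves = {1,3,5,6}. Remove leaf 1 (neighbor: 4).
Step 2: current leaves = {3,5,6}. Remove leaf 3 (neighbor: 2).
Step 3: current leaves = {5,6}. Remove leaf 5 (neighbor: 4).
Step 4: current leaves = {4,6}. Remove leaf 4 (neighbor: 2).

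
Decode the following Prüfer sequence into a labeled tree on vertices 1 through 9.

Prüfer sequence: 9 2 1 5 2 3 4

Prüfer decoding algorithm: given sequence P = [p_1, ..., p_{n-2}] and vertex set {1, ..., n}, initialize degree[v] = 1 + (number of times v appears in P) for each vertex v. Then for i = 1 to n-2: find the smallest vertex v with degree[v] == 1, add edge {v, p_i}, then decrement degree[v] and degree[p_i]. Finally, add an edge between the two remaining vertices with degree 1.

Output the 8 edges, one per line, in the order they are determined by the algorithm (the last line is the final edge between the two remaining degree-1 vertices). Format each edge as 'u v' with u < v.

Answer: 6 9
2 7
1 8
1 5
2 5
2 3
3 4
4 9

Derivation:
Initial degrees: {1:2, 2:3, 3:2, 4:2, 5:2, 6:1, 7:1, 8:1, 9:2}
Step 1: smallest deg-1 vertex = 6, p_1 = 9. Add edge {6,9}. Now deg[6]=0, deg[9]=1.
Step 2: smallest deg-1 vertex = 7, p_2 = 2. Add edge {2,7}. Now deg[7]=0, deg[2]=2.
Step 3: smallest deg-1 vertex = 8, p_3 = 1. Add edge {1,8}. Now deg[8]=0, deg[1]=1.
Step 4: smallest deg-1 vertex = 1, p_4 = 5. Add edge {1,5}. Now deg[1]=0, deg[5]=1.
Step 5: smallest deg-1 vertex = 5, p_5 = 2. Add edge {2,5}. Now deg[5]=0, deg[2]=1.
Step 6: smallest deg-1 vertex = 2, p_6 = 3. Add edge {2,3}. Now deg[2]=0, deg[3]=1.
Step 7: smallest deg-1 vertex = 3, p_7 = 4. Add edge {3,4}. Now deg[3]=0, deg[4]=1.
Final: two remaining deg-1 vertices are 4, 9. Add edge {4,9}.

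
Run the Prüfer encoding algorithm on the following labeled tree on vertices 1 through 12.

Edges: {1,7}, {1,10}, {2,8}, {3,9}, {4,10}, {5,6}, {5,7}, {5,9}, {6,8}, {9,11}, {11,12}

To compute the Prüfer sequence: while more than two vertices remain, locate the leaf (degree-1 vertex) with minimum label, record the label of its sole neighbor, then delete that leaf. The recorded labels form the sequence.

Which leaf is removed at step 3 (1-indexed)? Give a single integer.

Answer: 4

Derivation:
Step 1: current leaves = {2,3,4,12}. Remove leaf 2 (neighbor: 8).
Step 2: current leaves = {3,4,8,12}. Remove leaf 3 (neighbor: 9).
Step 3: current leaves = {4,8,12}. Remove leaf 4 (neighbor: 10).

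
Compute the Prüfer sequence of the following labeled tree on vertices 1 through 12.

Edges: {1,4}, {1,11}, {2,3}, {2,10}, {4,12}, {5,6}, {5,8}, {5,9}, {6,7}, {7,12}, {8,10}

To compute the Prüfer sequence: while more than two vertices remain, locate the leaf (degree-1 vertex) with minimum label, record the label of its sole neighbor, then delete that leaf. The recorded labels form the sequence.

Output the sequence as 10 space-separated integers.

Answer: 2 10 5 8 5 6 7 12 1 4

Derivation:
Step 1: leaves = {3,9,11}. Remove smallest leaf 3, emit neighbor 2.
Step 2: leaves = {2,9,11}. Remove smallest leaf 2, emit neighbor 10.
Step 3: leaves = {9,10,11}. Remove smallest leaf 9, emit neighbor 5.
Step 4: leaves = {10,11}. Remove smallest leaf 10, emit neighbor 8.
Step 5: leaves = {8,11}. Remove smallest leaf 8, emit neighbor 5.
Step 6: leaves = {5,11}. Remove smallest leaf 5, emit neighbor 6.
Step 7: leaves = {6,11}. Remove smallest leaf 6, emit neighbor 7.
Step 8: leaves = {7,11}. Remove smallest leaf 7, emit neighbor 12.
Step 9: leaves = {11,12}. Remove smallest leaf 11, emit neighbor 1.
Step 10: leaves = {1,12}. Remove smallest leaf 1, emit neighbor 4.
Done: 2 vertices remain (4, 12). Sequence = [2 10 5 8 5 6 7 12 1 4]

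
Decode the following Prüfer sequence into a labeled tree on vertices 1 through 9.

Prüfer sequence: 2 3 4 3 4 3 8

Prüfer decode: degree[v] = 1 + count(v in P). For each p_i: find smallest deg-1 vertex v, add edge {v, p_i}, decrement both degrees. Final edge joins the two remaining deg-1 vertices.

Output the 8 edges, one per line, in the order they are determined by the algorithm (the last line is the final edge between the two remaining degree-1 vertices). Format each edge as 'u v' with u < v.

Answer: 1 2
2 3
4 5
3 6
4 7
3 4
3 8
8 9

Derivation:
Initial degrees: {1:1, 2:2, 3:4, 4:3, 5:1, 6:1, 7:1, 8:2, 9:1}
Step 1: smallest deg-1 vertex = 1, p_1 = 2. Add edge {1,2}. Now deg[1]=0, deg[2]=1.
Step 2: smallest deg-1 vertex = 2, p_2 = 3. Add edge {2,3}. Now deg[2]=0, deg[3]=3.
Step 3: smallest deg-1 vertex = 5, p_3 = 4. Add edge {4,5}. Now deg[5]=0, deg[4]=2.
Step 4: smallest deg-1 vertex = 6, p_4 = 3. Add edge {3,6}. Now deg[6]=0, deg[3]=2.
Step 5: smallest deg-1 vertex = 7, p_5 = 4. Add edge {4,7}. Now deg[7]=0, deg[4]=1.
Step 6: smallest deg-1 vertex = 4, p_6 = 3. Add edge {3,4}. Now deg[4]=0, deg[3]=1.
Step 7: smallest deg-1 vertex = 3, p_7 = 8. Add edge {3,8}. Now deg[3]=0, deg[8]=1.
Final: two remaining deg-1 vertices are 8, 9. Add edge {8,9}.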